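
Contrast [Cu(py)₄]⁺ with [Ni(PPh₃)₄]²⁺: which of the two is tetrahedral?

[Cu(py)₄]⁺

For [Cu(py)₄]⁺: Ligand charges: pyridine is neutral. With an overall charge of +1 the copper centre must be in the +1 oxidation state. Copper is a group-11 element; Cu(I) is therefore d¹⁰. A d¹⁰ ion has no crystal-field stabilisation preference between square planar and tetrahedral, so four ligands adopt the sterically favoured tetrahedral geometry. → tetrahedral.
For [Ni(PPh₃)₄]²⁺: Ligand charges: triphenylphosphine is neutral. With an overall charge of +2 the nickel centre must be in the +2 oxidation state. Nickel is a group-10 element; Ni(II) is therefore d⁸. Triphenylphosphine is a strong-field ligand (high in the spectrochemical series). A 3d d⁸ ion with strong-field ligands gains enough CFSE to favour square planar over tetrahedral. → square planar.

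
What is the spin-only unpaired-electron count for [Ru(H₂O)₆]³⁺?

1 unpaired electron

Summing ligand charges against the +3 overall charge gives an oxidation state of +3 for ruthenium.
Group 8 minus oxidation state 3 gives a d⁵ configuration.
The spin state decides the count: a 4d ion has a large Δₒ and is invariably low-spin.
An octahedral low-spin d⁵ ion is t₂g⁵e_g⁰, giving 1 unpaired electron.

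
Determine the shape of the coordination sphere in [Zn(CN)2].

linear

Summing ligand charges against the 0 overall charge gives an oxidation state of +2 for zinc.
Zinc is a group-12 element; Zn(II) is therefore d¹⁰.
With 2 monodentate ligands the coordination number is 2.
A d¹⁰ ion with only two ligands adopts a linear arrangement (sp hybridisation; no CFSE preference).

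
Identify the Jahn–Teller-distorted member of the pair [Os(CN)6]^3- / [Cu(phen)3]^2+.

[Cu(phen)3]^2+

[Os(CN)6]^3-: Ligand charges: each cyanide is −1. With an overall charge of −3 the osmium centre must be in the +3 oxidation state. Os sits in group 8, so the d-electron count is 8 − 3 = 5. A 5d ion has a large Δₒ and is invariably low-spin. The d⁵ configuration leaves the e_g set evenly filled (or empty) — no strong Jahn–Teller driving force.
[Cu(phen)3]^2+: Ligand charges: 1,10-phenanthroline is neutral. With an overall charge of +2 the copper centre must be in the +2 oxidation state. Cu sits in group 11, so the d-electron count is 11 − 2 = 9. The t₂g⁶e_g³ configuration has an unevenly filled e_g set; the Jahn–Teller theorem predicts a tetragonal distortion (typically axial elongation) to lift the degeneracy.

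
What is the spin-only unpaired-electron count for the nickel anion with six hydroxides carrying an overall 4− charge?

Ligand charges: each hydroxide is −1. With an overall charge of −4 the nickel centre must be in the +2 oxidation state.
Ni sits in group 10, so the d-electron count is 10 − 2 = 8.
In an octahedral field the d⁸ configuration is t₂g⁶e_g² (only one arrangement possible), giving 2 unpaired electrons.

2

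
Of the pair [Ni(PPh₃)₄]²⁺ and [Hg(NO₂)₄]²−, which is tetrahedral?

[Hg(NO₂)₄]²−

For [Ni(PPh₃)₄]²⁺: Summing ligand charges against the +2 overall charge gives an oxidation state of +2 for nickel. Ni sits in group 10, so the d-electron count is 10 − 2 = 8. Triphenylphosphine is a strong-field ligand (high in the spectrochemical series). A 3d d⁸ ion with strong-field ligands gains enough CFSE to favour square planar over tetrahedral. → square planar.
For [Hg(NO₂)₄]²−: Summing ligand charges against the −2 overall charge gives an oxidation state of +2 for mercury. Mercury is a group-12 element; Hg(II) is therefore d¹⁰. A d¹⁰ ion has no crystal-field stabilisation preference between square planar and tetrahedral, so four ligands adopt the sterically favoured tetrahedral geometry. → tetrahedral.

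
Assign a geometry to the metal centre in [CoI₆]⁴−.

Ligand charges: each iodide is −1. With an overall charge of −4 the cobalt centre must be in the +2 oxidation state.
Co sits in group 9, so the d-electron count is 9 − 2 = 7.
With 6 monodentate ligands the coordination number is 6.
Six donors around a single metal centre give an octahedral coordination sphere.

octahedral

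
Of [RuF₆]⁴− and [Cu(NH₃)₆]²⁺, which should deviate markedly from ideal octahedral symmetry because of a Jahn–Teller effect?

[RuF₆]⁴−: Summing ligand charges against the −4 overall charge gives an oxidation state of +2 for ruthenium. Ruthenium is a group-8 element; Ru(II) is therefore d⁶. A 4d ion has a large Δₒ and is invariably low-spin. The d⁶ configuration leaves the e_g set evenly filled (or empty) — no strong Jahn–Teller driving force.
[Cu(NH₃)₆]²⁺: Ligand charges: ammonia is neutral. With an overall charge of +2 the copper centre must be in the +2 oxidation state. Group 11 minus oxidation state 2 gives a d⁹ configuration. The t₂g⁶e_g³ configuration has an unevenly filled e_g set; the Jahn–Teller theorem predicts a tetragonal distortion (typically axial elongation) to lift the degeneracy.

[Cu(NH₃)₆]²⁺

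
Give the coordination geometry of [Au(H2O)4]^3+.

Ligand charges: water is neutral. With an overall charge of +3 the gold centre must be in the +3 oxidation state.
Group 11 minus oxidation state 3 gives a d⁸ configuration.
Coordination number: 4.
A 5d d⁸ ion has a large crystal-field splitting; square planar leaves the high-energy d_{x²−y²} orbital empty and maximises CFSE.

square planar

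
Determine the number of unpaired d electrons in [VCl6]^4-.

3

Each chloride is −1; balancing the −4 overall charge requires V(II).
Vanadium is a group-5 element; V(II) is therefore d³.
In an octahedral field the d³ configuration is t₂g³e_g⁰ (only one arrangement possible), giving 3 unpaired electrons.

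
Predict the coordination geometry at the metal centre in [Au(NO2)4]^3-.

Ligand charges: each nitro (N-bound nitrite) is −1. With an overall charge of −3 the gold centre must be in the +1 oxidation state.
Gold is a group-11 element; Au(I) is therefore d¹⁰.
Coordination number: 4.
A d¹⁰ ion has no crystal-field stabilisation preference between square planar and tetrahedral, so four ligands adopt the sterically favoured tetrahedral geometry.

tetrahedral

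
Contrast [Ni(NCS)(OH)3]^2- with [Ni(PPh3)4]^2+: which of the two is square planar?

For [Ni(NCS)(OH)3]^2-: Ligand charges: each isothiocyanate is −1; each hydroxide is −1. With an overall charge of −2 the nickel centre must be in the +2 oxidation state. Nickel is a group-10 element; Ni(II) is therefore d⁸. Hydroxide and isothiocyanate are weak-field ligands. With weak-field ligands the CFSE gain from square planar is small, so a 3d d⁸ ion takes the sterically preferred tetrahedral geometry. → tetrahedral.
For [Ni(PPh3)4]^2+: Ligand charges: triphenylphosphine is neutral. With an overall charge of +2 the nickel centre must be in the +2 oxidation state. Group 10 minus oxidation state 2 gives a d⁸ configuration. Triphenylphosphine is a strong-field ligand (high in the spectrochemical series). A 3d d⁸ ion with strong-field ligands gains enough CFSE to favour square planar over tetrahedral. → square planar.

[Ni(PPh3)4]^2+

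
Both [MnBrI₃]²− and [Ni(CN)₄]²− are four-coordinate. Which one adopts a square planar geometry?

For [MnBrI₃]²−: Ligand charges: each bromide is −1; each iodide is −1. With an overall charge of −2 the manganese centre must be in the +2 oxidation state. Group 7 minus oxidation state 2 gives a d⁵ configuration. A high-spin d⁵ ion has zero CFSE in either geometry, so four ligands adopt the sterically favoured tetrahedral geometry. → tetrahedral.
For [Ni(CN)₄]²−: Ligand charges: each cyanide is −1. With an overall charge of −2 the nickel centre must be in the +2 oxidation state. Group 10 minus oxidation state 2 gives a d⁸ configuration. Cyanide is a strong-field ligand (high in the spectrochemical series). A 3d d⁸ ion with strong-field ligands gains enough CFSE to favour square planar over tetrahedral. → square planar.

[Ni(CN)₄]²−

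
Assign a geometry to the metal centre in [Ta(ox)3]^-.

Each oxalate is −2; balancing the −1 overall charge requires Ta(V).
Ta sits in group 5, so the d-electron count is 5 − 5 = 0.
Counting donor atoms: 3×oxalate (bidentate) → 6 donors. Coordination number = 6.
Six donors around a single metal centre give an octahedral coordination sphere.

octahedral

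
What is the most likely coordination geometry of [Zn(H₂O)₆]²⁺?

Ligand charges: water is neutral. With an overall charge of +2 the zinc centre must be in the +2 oxidation state.
Zn sits in group 12, so the d-electron count is 12 − 2 = 10.
With 6 monodentate ligands the coordination number is 6.
Six donors around a single metal centre give an octahedral coordination sphere.

octahedral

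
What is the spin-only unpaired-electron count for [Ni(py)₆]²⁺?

Summing ligand charges against the +2 overall charge gives an oxidation state of +2 for nickel.
Group 10 minus oxidation state 2 gives a d⁸ configuration.
In an octahedral field the d⁸ configuration is t₂g⁶e_g² (only one arrangement possible), giving 2 unpaired electrons.

2 unpaired electrons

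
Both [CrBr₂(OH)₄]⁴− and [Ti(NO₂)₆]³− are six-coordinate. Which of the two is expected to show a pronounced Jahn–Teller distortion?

[CrBr₂(OH)₄]⁴−

[CrBr₂(OH)₄]⁴−: Ligand charges: each bromide is −1; each hydroxide is −1. With an overall charge of −4 the chromium centre must be in the +2 oxidation state. Group 6 minus oxidation state 2 gives a d⁴ configuration. Bromide and hydroxide are weak-field ligands for a first-row metal, so the complex is high-spin. The t₂g³e_g¹ (high-spin) configuration has an unevenly filled e_g set; the Jahn–Teller theorem predicts a tetragonal distortion (typically axial elongation) to lift the degeneracy.
[Ti(NO₂)₆]³−: Ligand charges: each nitro (N-bound nitrite) is −1. With an overall charge of −3 the titanium centre must be in the +3 oxidation state. Titanium is a group-4 element; Ti(III) is therefore d¹. The d¹ configuration leaves the e_g set evenly filled (or empty) — no strong Jahn–Teller driving force.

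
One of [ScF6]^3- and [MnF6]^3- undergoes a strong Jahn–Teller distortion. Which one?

[MnF6]^3-

[ScF6]^3-: Summing ligand charges against the −3 overall charge gives an oxidation state of +3 for scandium. Scandium is a group-3 element; Sc(III) is therefore d⁰. The d⁰ configuration leaves the e_g set evenly filled (or empty) — no strong Jahn–Teller driving force.
[MnF6]^3-: Ligand charges: each fluoride is −1. With an overall charge of −3 the manganese centre must be in the +3 oxidation state. Group 7 minus oxidation state 3 gives a d⁴ configuration. Fluoride is a weak-field ligand for a first-row metal, so the complex is high-spin. The t₂g³e_g¹ (high-spin) configuration has an unevenly filled e_g set; the Jahn–Teller theorem predicts a tetragonal distortion (typically axial elongation) to lift the degeneracy.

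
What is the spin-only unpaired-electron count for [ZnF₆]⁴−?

0

Each fluoride is −1; balancing the −4 overall charge requires Zn(II).
Zn sits in group 12, so the d-electron count is 12 − 2 = 10.
In an octahedral field the d¹⁰ configuration is t₂g⁶e_g⁴, giving 0 unpaired electrons.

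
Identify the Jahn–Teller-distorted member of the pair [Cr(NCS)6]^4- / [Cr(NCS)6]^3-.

[Cr(NCS)6]^4-

[Cr(NCS)6]^4-: Summing ligand charges against the −4 overall charge gives an oxidation state of +2 for chromium. Cr sits in group 6, so the d-electron count is 6 − 2 = 4. Isothiocyanate is a weak-field ligand for a first-row metal, so the complex is high-spin. The t₂g³e_g¹ (high-spin) configuration has an unevenly filled e_g set; the Jahn–Teller theorem predicts a tetragonal distortion (typically axial elongation) to lift the degeneracy.
[Cr(NCS)6]^3-: Ligand charges: each isothiocyanate is −1. With an overall charge of −3 the chromium centre must be in the +3 oxidation state. Group 6 minus oxidation state 3 gives a d³ configuration. The d³ configuration leaves the e_g set evenly filled (or empty) — no strong Jahn–Teller driving force.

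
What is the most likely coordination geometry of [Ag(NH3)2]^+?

linear

Summing ligand charges against the +1 overall charge gives an oxidation state of +1 for silver.
Silver is a group-11 element; Ag(I) is therefore d¹⁰.
With 2 monodentate ligands the coordination number is 2.
A d¹⁰ ion with only two ligands adopts a linear arrangement (sp hybridisation; no CFSE preference).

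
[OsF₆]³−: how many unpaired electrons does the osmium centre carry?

Each fluoride is −1; balancing the −3 overall charge requires Os(III).
Os sits in group 8, so the d-electron count is 8 − 3 = 5.
The spin state decides the count: a 5d ion has a large Δₒ and is invariably low-spin.
An octahedral low-spin d⁵ ion is t₂g⁵e_g⁰, giving 1 unpaired electron.

1 unpaired electron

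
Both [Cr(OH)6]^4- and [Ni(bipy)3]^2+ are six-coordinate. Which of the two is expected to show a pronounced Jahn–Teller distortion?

[Cr(OH)6]^4-: Ligand charges: each hydroxide is −1. With an overall charge of −4 the chromium centre must be in the +2 oxidation state. Group 6 minus oxidation state 2 gives a d⁴ configuration. Hydroxide is a weak-field ligand for a first-row metal, so the complex is high-spin. The t₂g³e_g¹ (high-spin) configuration has an unevenly filled e_g set; the Jahn–Teller theorem predicts a tetragonal distortion (typically axial elongation) to lift the degeneracy.
[Ni(bipy)3]^2+: 2,2′-bipyridine is neutral; balancing the +2 overall charge requires Ni(II). Group 10 minus oxidation state 2 gives a d⁸ configuration. The d⁸ configuration leaves the e_g set evenly filled (or empty) — no strong Jahn–Teller driving force.

[Cr(OH)6]^4-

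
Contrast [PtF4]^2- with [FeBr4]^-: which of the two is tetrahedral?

For [PtF4]^2-: Ligand charges: each fluoride is −1. With an overall charge of −2 the platinum centre must be in the +2 oxidation state. Pt sits in group 10, so the d-electron count is 10 − 2 = 8. A 5d d⁸ ion has a large crystal-field splitting; square planar leaves the high-energy d_{x²−y²} orbital empty and maximises CFSE. → square planar.
For [FeBr4]^-: Summing ligand charges against the −1 overall charge gives an oxidation state of +3 for iron. Fe sits in group 8, so the d-electron count is 8 − 3 = 5. A high-spin d⁵ ion has zero CFSE in either geometry, so four ligands adopt the sterically favoured tetrahedral geometry. → tetrahedral.

[FeBr4]^-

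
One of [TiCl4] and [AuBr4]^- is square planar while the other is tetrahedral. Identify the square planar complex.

[AuBr4]^-

For [TiCl4]: Each chloride is −1; balancing the 0 overall charge requires Ti(IV). Titanium is a group-4 element; Ti(IV) is therefore d⁰. A d⁰ ion has no crystal-field stabilisation preference between square planar and tetrahedral, so four ligands adopt the sterically favoured tetrahedral geometry. → tetrahedral.
For [AuBr4]^-: Summing ligand charges against the −1 overall charge gives an oxidation state of +3 for gold. Group 11 minus oxidation state 3 gives a d⁸ configuration. A 5d d⁸ ion has a large crystal-field splitting; square planar leaves the high-energy d_{x²−y²} orbital empty and maximises CFSE. → square planar.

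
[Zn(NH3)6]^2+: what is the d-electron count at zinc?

d¹⁰

Summing ligand charges against the +2 overall charge gives an oxidation state of +2 for zinc.
Zinc is a group-12 element; Zn(II) is therefore d¹⁰.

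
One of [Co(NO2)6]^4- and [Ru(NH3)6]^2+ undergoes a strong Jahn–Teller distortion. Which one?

[Co(NO2)6]^4-

[Co(NO2)6]^4-: Summing ligand charges against the −4 overall charge gives an oxidation state of +2 for cobalt. Cobalt is a group-9 element; Co(II) is therefore d⁷. Nitro (N-bound nitrite) is a strong-field ligand (high in the spectrochemical series) for a first-row metal, so the complex is low-spin. The t₂g⁶e_g¹ (low-spin) configuration has an unevenly filled e_g set; the Jahn–Teller theorem predicts a tetragonal distortion (typically axial elongation) to lift the degeneracy.
[Ru(NH3)6]^2+: Summing ligand charges against the +2 overall charge gives an oxidation state of +2 for ruthenium. Ruthenium is a group-8 element; Ru(II) is therefore d⁶. A 4d ion has a large Δₒ and is invariably low-spin. The d⁶ configuration leaves the e_g set evenly filled (or empty) — no strong Jahn–Teller driving force.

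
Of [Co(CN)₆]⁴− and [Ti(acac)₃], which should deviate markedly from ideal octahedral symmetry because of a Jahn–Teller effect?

[Co(CN)₆]⁴−

[Co(CN)₆]⁴−: Summing ligand charges against the −4 overall charge gives an oxidation state of +2 for cobalt. Group 9 minus oxidation state 2 gives a d⁷ configuration. Cyanide is a strong-field ligand (high in the spectrochemical series) for a first-row metal, so the complex is low-spin. The t₂g⁶e_g¹ (low-spin) configuration has an unevenly filled e_g set; the Jahn–Teller theorem predicts a tetragonal distortion (typically axial elongation) to lift the degeneracy.
[Ti(acac)₃]: Ligand charges: each acetylacetonate is −1. With an overall charge of 0 the titanium centre must be in the +3 oxidation state. Titanium is a group-4 element; Ti(III) is therefore d¹. The d¹ configuration leaves the e_g set evenly filled (or empty) — no strong Jahn–Teller driving force.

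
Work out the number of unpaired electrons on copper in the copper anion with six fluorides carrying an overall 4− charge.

1 unpaired electron

Ligand charges: each fluoride is −1. With an overall charge of −4 the copper centre must be in the +2 oxidation state.
Group 11 minus oxidation state 2 gives a d⁹ configuration.
In an octahedral field the d⁹ configuration is t₂g⁶e_g³ (only one arrangement possible), giving 1 unpaired electron.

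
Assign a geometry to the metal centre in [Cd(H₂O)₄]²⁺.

Summing ligand charges against the +2 overall charge gives an oxidation state of +2 for cadmium.
Group 12 minus oxidation state 2 gives a d¹⁰ configuration.
Coordination number: 4.
A d¹⁰ ion has no crystal-field stabilisation preference between square planar and tetrahedral, so four ligands adopt the sterically favoured tetrahedral geometry.

tetrahedral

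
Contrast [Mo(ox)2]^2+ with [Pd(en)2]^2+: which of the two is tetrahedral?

For [Mo(ox)2]^2+: Summing ligand charges against the +2 overall charge gives an oxidation state of +6 for molybdenum. Mo sits in group 6, so the d-electron count is 6 − 6 = 0. A d⁰ ion has no crystal-field stabilisation preference between square planar and tetrahedral, so four ligands adopt the sterically favoured tetrahedral geometry. → tetrahedral.
For [Pd(en)2]^2+: Ligand charges: ethylenediamine is neutral. With an overall charge of +2 the palladium centre must be in the +2 oxidation state. Group 10 minus oxidation state 2 gives a d⁸ configuration. A 4d d⁸ ion has a large crystal-field splitting; square planar leaves the high-energy d_{x²−y²} orbital empty and maximises CFSE. → square planar.

[Mo(ox)2]^2+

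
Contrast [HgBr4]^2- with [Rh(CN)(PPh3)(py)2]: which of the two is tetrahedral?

[HgBr4]^2-

For [HgBr4]^2-: Summing ligand charges against the −2 overall charge gives an oxidation state of +2 for mercury. Group 12 minus oxidation state 2 gives a d¹⁰ configuration. A d¹⁰ ion has no crystal-field stabilisation preference between square planar and tetrahedral, so four ligands adopt the sterically favoured tetrahedral geometry. → tetrahedral.
For [Rh(CN)(PPh3)(py)2]: Ligand charges: each cyanide is −1; triphenylphosphine is neutral; pyridine is neutral. With an overall charge of 0 the rhodium centre must be in the +1 oxidation state. Rh sits in group 9, so the d-electron count is 9 − 1 = 8. A 4d d⁸ ion has a large crystal-field splitting; square planar leaves the high-energy d_{x²−y²} orbital empty and maximises CFSE. → square planar.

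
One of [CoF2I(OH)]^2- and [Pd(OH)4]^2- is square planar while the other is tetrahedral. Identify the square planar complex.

For [CoF2I(OH)]^2-: Each fluoride is −1; each iodide is −1; each hydroxide is −1; balancing the −2 overall charge requires Co(II). Cobalt is a group-9 element; Co(II) is therefore d⁷. For a high-spin 3d d⁷ ion with weak-field ligands the small Δₜ gives little square-planar CFSE advantage, so four ligands adopt the sterically favoured tetrahedral geometry. → tetrahedral.
For [Pd(OH)4]^2-: Each hydroxide is −1; balancing the −2 overall charge requires Pd(II). Group 10 minus oxidation state 2 gives a d⁸ configuration. A 4d d⁸ ion has a large crystal-field splitting; square planar leaves the high-energy d_{x²−y²} orbital empty and maximises CFSE. → square planar.

[Pd(OH)4]^2-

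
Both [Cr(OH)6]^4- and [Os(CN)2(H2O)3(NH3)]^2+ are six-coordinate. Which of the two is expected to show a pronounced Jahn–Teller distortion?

[Cr(OH)6]^4-

[Cr(OH)6]^4-: Summing ligand charges against the −4 overall charge gives an oxidation state of +2 for chromium. Chromium is a group-6 element; Cr(II) is therefore d⁴. Hydroxide is a weak-field ligand for a first-row metal, so the complex is high-spin. The t₂g³e_g¹ (high-spin) configuration has an unevenly filled e_g set; the Jahn–Teller theorem predicts a tetragonal distortion (typically axial elongation) to lift the degeneracy.
[Os(CN)2(H2O)3(NH3)]^2+: Summing ligand charges against the +2 overall charge gives an oxidation state of +4 for osmium. Os sits in group 8, so the d-electron count is 8 − 4 = 4. A 5d ion has a large Δₒ and is invariably low-spin. The d⁴ configuration leaves the e_g set evenly filled (or empty) — no strong Jahn–Teller driving force.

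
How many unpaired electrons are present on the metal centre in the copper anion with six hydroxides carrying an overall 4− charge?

1 unpaired electron

Each hydroxide is −1; balancing the −4 overall charge requires Cu(II).
Copper is a group-11 element; Cu(II) is therefore d⁹.
In an octahedral field the d⁹ configuration is t₂g⁶e_g³ (only one arrangement possible), giving 1 unpaired electron.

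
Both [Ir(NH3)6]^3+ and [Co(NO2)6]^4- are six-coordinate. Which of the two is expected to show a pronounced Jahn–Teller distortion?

[Ir(NH3)6]^3+: Summing ligand charges against the +3 overall charge gives an oxidation state of +3 for iridium. Ir sits in group 9, so the d-electron count is 9 − 3 = 6. A 5d ion has a large Δₒ and is invariably low-spin. The d⁶ configuration leaves the e_g set evenly filled (or empty) — no strong Jahn–Teller driving force.
[Co(NO2)6]^4-: Ligand charges: each nitro (N-bound nitrite) is −1. With an overall charge of −4 the cobalt centre must be in the +2 oxidation state. Group 9 minus oxidation state 2 gives a d⁷ configuration. Nitro (N-bound nitrite) is a strong-field ligand (high in the spectrochemical series) for a first-row metal, so the complex is low-spin. The t₂g⁶e_g¹ (low-spin) configuration has an unevenly filled e_g set; the Jahn–Teller theorem predicts a tetragonal distortion (typically axial elongation) to lift the degeneracy.

[Co(NO2)6]^4-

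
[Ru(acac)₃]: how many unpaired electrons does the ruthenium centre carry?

Ligand charges: each acetylacetonate is −1. With an overall charge of 0 the ruthenium centre must be in the +3 oxidation state.
Group 8 minus oxidation state 3 gives a d⁵ configuration.
Counting donor atoms: 3×acetylacetonate (bidentate) → 6 donors. Coordination number = 6.
The spin state decides the count: a 4d ion has a large Δₒ and is invariably low-spin.
An octahedral low-spin d⁵ ion is t₂g⁵e_g⁰, giving 1 unpaired electron.

1 unpaired electron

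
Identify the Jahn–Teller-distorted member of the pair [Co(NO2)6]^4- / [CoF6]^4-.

[Co(NO2)6]^4-: Each nitro (N-bound nitrite) is −1; balancing the −4 overall charge requires Co(II). Cobalt is a group-9 element; Co(II) is therefore d⁷. Nitro (N-bound nitrite) is a strong-field ligand (high in the spectrochemical series) for a first-row metal, so the complex is low-spin. The t₂g⁶e_g¹ (low-spin) configuration has an unevenly filled e_g set; the Jahn–Teller theorem predicts a tetragonal distortion (typically axial elongation) to lift the degeneracy.
[CoF6]^4-: Each fluoride is −1; balancing the −4 overall charge requires Co(II). Co sits in group 9, so the d-electron count is 9 − 2 = 7. Fluoride is a weak-field ligand for a first-row metal, so the complex is high-spin. The d⁷ configuration leaves the e_g set evenly filled (or empty) — no strong Jahn–Teller driving force.

[Co(NO2)6]^4-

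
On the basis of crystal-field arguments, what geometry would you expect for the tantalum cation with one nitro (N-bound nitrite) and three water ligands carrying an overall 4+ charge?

tetrahedral

Ligand charges: each nitro (N-bound nitrite) is −1; water is neutral. With an overall charge of +4 the tantalum centre must be in the +5 oxidation state.
Ta sits in group 5, so the d-electron count is 5 − 5 = 0.
Coordination number: 4.
A d⁰ ion has no crystal-field stabilisation preference between square planar and tetrahedral, so four ligands adopt the sterically favoured tetrahedral geometry.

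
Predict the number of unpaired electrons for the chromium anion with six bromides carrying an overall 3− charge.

3

Ligand charges: each bromide is −1. With an overall charge of −3 the chromium centre must be in the +3 oxidation state.
Group 6 minus oxidation state 3 gives a d³ configuration.
In an octahedral field the d³ configuration is t₂g³e_g⁰ (only one arrangement possible), giving 3 unpaired electrons.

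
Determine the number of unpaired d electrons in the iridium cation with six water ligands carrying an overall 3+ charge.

Ligand charges: water is neutral. With an overall charge of +3 the iridium centre must be in the +3 oxidation state.
Iridium is a group-9 element; Ir(III) is therefore d⁶.
The spin state decides the count: a 5d ion has a large Δₒ and is invariably low-spin.
An octahedral low-spin d⁶ ion is t₂g⁶e_g⁰, giving 0 unpaired electrons.

0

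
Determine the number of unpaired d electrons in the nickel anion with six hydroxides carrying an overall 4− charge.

2

Each hydroxide is −1; balancing the −4 overall charge requires Ni(II).
Nickel is a group-10 element; Ni(II) is therefore d⁸.
In an octahedral field the d⁸ configuration is t₂g⁶e_g² (only one arrangement possible), giving 2 unpaired electrons.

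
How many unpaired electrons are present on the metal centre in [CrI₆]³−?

3

Each iodide is −1; balancing the −3 overall charge requires Cr(III).
Chromium is a group-6 element; Cr(III) is therefore d³.
In an octahedral field the d³ configuration is t₂g³e_g⁰ (only one arrangement possible), giving 3 unpaired electrons.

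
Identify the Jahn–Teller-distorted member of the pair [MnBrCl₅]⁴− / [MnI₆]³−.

[MnBrCl₅]⁴−: Each bromide is −1; each chloride is −1; balancing the −4 overall charge requires Mn(II). Manganese is a group-7 element; Mn(II) is therefore d⁵. Bromide and chloride are weak-field ligands for a first-row metal, so the complex is high-spin. The d⁵ configuration leaves the e_g set evenly filled (or empty) — no strong Jahn–Teller driving force.
[MnI₆]³−: Ligand charges: each iodide is −1. With an overall charge of −3 the manganese centre must be in the +3 oxidation state. Manganese is a group-7 element; Mn(III) is therefore d⁴. Iodide is a weak-field ligand for a first-row metal, so the complex is high-spin. The t₂g³e_g¹ (high-spin) configuration has an unevenly filled e_g set; the Jahn–Teller theorem predicts a tetragonal distortion (typically axial elongation) to lift the degeneracy.

[MnI₆]³−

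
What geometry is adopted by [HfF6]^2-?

Each fluoride is −1; balancing the −2 overall charge requires Hf(IV).
Group 4 minus oxidation state 4 gives a d⁰ configuration.
Coordination number: 6.
Six donors around a single metal centre give an octahedral coordination sphere.

octahedral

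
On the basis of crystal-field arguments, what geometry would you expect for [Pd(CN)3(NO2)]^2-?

square planar

Ligand charges: each cyanide is −1; each nitro (N-bound nitrite) is −1. With an overall charge of −2 the palladium centre must be in the +2 oxidation state.
Pd sits in group 10, so the d-electron count is 10 − 2 = 8.
Coordination number: 4.
A 4d d⁸ ion has a large crystal-field splitting; square planar leaves the high-energy d_{x²−y²} orbital empty and maximises CFSE.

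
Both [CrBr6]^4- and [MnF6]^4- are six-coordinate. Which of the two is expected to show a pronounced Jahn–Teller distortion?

[CrBr6]^4-: Ligand charges: each bromide is −1. With an overall charge of −4 the chromium centre must be in the +2 oxidation state. Chromium is a group-6 element; Cr(II) is therefore d⁴. Bromide is a weak-field ligand for a first-row metal, so the complex is high-spin. The t₂g³e_g¹ (high-spin) configuration has an unevenly filled e_g set; the Jahn–Teller theorem predicts a tetragonal distortion (typically axial elongation) to lift the degeneracy.
[MnF6]^4-: Summing ligand charges against the −4 overall charge gives an oxidation state of +2 for manganese. Group 7 minus oxidation state 2 gives a d⁵ configuration. Fluoride is a weak-field ligand for a first-row metal, so the complex is high-spin. The d⁵ configuration leaves the e_g set evenly filled (or empty) — no strong Jahn–Teller driving force.

[CrBr6]^4-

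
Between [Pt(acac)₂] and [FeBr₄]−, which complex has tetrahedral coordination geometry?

[FeBr₄]−

For [Pt(acac)₂]: Ligand charges: each acetylacetonate is −1. With an overall charge of 0 the platinum centre must be in the +2 oxidation state. Platinum is a group-10 element; Pt(II) is therefore d⁸. A 5d d⁸ ion has a large crystal-field splitting; square planar leaves the high-energy d_{x²−y²} orbital empty and maximises CFSE. → square planar.
For [FeBr₄]−: Each bromide is −1; balancing the −1 overall charge requires Fe(III). Group 8 minus oxidation state 3 gives a d⁵ configuration. A high-spin d⁵ ion has zero CFSE in either geometry, so four ligands adopt the sterically favoured tetrahedral geometry. → tetrahedral.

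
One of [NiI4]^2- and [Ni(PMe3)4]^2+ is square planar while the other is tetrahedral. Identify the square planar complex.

[Ni(PMe3)4]^2+

For [NiI4]^2-: Ligand charges: each iodide is −1. With an overall charge of −2 the nickel centre must be in the +2 oxidation state. Group 10 minus oxidation state 2 gives a d⁸ configuration. Iodide is a weak-field ligand. With weak-field ligands the CFSE gain from square planar is small, so a 3d d⁸ ion takes the sterically preferred tetrahedral geometry. → tetrahedral.
For [Ni(PMe3)4]^2+: Ligand charges: trimethylphosphine is neutral. With an overall charge of +2 the nickel centre must be in the +2 oxidation state. Ni sits in group 10, so the d-electron count is 10 − 2 = 8. Trimethylphosphine is a strong-field ligand (high in the spectrochemical series). A 3d d⁸ ion with strong-field ligands gains enough CFSE to favour square planar over tetrahedral. → square planar.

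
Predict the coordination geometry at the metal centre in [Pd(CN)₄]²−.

Summing ligand charges against the −2 overall charge gives an oxidation state of +2 for palladium.
Palladium is a group-10 element; Pd(II) is therefore d⁸.
Coordination number: 4.
A 4d d⁸ ion has a large crystal-field splitting; square planar leaves the high-energy d_{x²−y²} orbital empty and maximises CFSE.

square planar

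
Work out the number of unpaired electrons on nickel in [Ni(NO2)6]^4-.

2

Each nitro (N-bound nitrite) is −1; balancing the −4 overall charge requires Ni(II).
Nickel is a group-10 element; Ni(II) is therefore d⁸.
In an octahedral field the d⁸ configuration is t₂g⁶e_g² (only one arrangement possible), giving 2 unpaired electrons.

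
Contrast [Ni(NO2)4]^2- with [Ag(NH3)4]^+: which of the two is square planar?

[Ni(NO2)4]^2-

For [Ni(NO2)4]^2-: Summing ligand charges against the −2 overall charge gives an oxidation state of +2 for nickel. Ni sits in group 10, so the d-electron count is 10 − 2 = 8. Nitro (N-bound nitrite) is a strong-field ligand (high in the spectrochemical series). A 3d d⁸ ion with strong-field ligands gains enough CFSE to favour square planar over tetrahedral. → square planar.
For [Ag(NH3)4]^+: Ammonia is neutral; balancing the +1 overall charge requires Ag(I). Ag sits in group 11, so the d-electron count is 11 − 1 = 10. A d¹⁰ ion has no crystal-field stabilisation preference between square planar and tetrahedral, so four ligands adopt the sterically favoured tetrahedral geometry. → tetrahedral.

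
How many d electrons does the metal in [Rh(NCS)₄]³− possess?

Each isothiocyanate is −1; balancing the −3 overall charge requires Rh(I).
Group 9 minus oxidation state 1 gives a d⁸ configuration.

d8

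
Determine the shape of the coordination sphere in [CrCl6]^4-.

Summing ligand charges against the −4 overall charge gives an oxidation state of +2 for chromium.
Group 6 minus oxidation state 2 gives a d⁴ configuration.
With 6 monodentate ligands the coordination number is 6.
Six donors around a single metal centre give an octahedral coordination sphere.

octahedral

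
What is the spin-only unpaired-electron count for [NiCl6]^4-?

2 unpaired electrons

Ligand charges: each chloride is −1. With an overall charge of −4 the nickel centre must be in the +2 oxidation state.
Nickel is a group-10 element; Ni(II) is therefore d⁸.
In an octahedral field the d⁸ configuration is t₂g⁶e_g² (only one arrangement possible), giving 2 unpaired electrons.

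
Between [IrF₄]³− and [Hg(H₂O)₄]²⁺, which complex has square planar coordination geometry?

[IrF₄]³−

For [IrF₄]³−: Each fluoride is −1; balancing the −3 overall charge requires Ir(I). Group 9 minus oxidation state 1 gives a d⁸ configuration. A 5d d⁸ ion has a large crystal-field splitting; square planar leaves the high-energy d_{x²−y²} orbital empty and maximises CFSE. → square planar.
For [Hg(H₂O)₄]²⁺: Summing ligand charges against the +2 overall charge gives an oxidation state of +2 for mercury. Mercury is a group-12 element; Hg(II) is therefore d¹⁰. A d¹⁰ ion has no crystal-field stabilisation preference between square planar and tetrahedral, so four ligands adopt the sterically favoured tetrahedral geometry. → tetrahedral.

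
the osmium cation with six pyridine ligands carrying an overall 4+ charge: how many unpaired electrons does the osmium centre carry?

Pyridine is neutral; balancing the +4 overall charge requires Os(IV).
Os sits in group 8, so the d-electron count is 8 − 4 = 4.
The spin state decides the count: a 5d ion has a large Δₒ and is invariably low-spin.
An octahedral low-spin d⁴ ion is t₂g⁴e_g⁰, giving 2 unpaired electrons.

2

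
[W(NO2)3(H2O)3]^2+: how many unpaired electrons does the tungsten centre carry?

1

Ligand charges: each nitro (N-bound nitrite) is −1; water is neutral. With an overall charge of +2 the tungsten centre must be in the +5 oxidation state.
Tungsten is a group-6 element; W(V) is therefore d¹.
In an octahedral field the d¹ configuration is t₂g¹e_g⁰ (only one arrangement possible), giving 1 unpaired electron.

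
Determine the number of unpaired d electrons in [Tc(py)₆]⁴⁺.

Summing ligand charges against the +4 overall charge gives an oxidation state of +4 for technetium.
Group 7 minus oxidation state 4 gives a d³ configuration.
In an octahedral field the d³ configuration is t₂g³e_g⁰ (only one arrangement possible), giving 3 unpaired electrons.

3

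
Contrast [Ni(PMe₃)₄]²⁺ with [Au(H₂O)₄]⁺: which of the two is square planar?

For [Ni(PMe₃)₄]²⁺: Trimethylphosphine is neutral; balancing the +2 overall charge requires Ni(II). Group 10 minus oxidation state 2 gives a d⁸ configuration. Trimethylphosphine is a strong-field ligand (high in the spectrochemical series). A 3d d⁸ ion with strong-field ligands gains enough CFSE to favour square planar over tetrahedral. → square planar.
For [Au(H₂O)₄]⁺: Ligand charges: water is neutral. With an overall charge of +1 the gold centre must be in the +1 oxidation state. Group 11 minus oxidation state 1 gives a d¹⁰ configuration. A d¹⁰ ion has no crystal-field stabilisation preference between square planar and tetrahedral, so four ligands adopt the sterically favoured tetrahedral geometry. → tetrahedral.

[Ni(PMe₃)₄]²⁺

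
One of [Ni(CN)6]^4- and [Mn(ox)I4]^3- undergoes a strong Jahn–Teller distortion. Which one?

[Ni(CN)6]^4-: Each cyanide is −1; balancing the −4 overall charge requires Ni(II). Ni sits in group 10, so the d-electron count is 10 − 2 = 8. The d⁸ configuration leaves the e_g set evenly filled (or empty) — no strong Jahn–Teller driving force.
[Mn(ox)I4]^3-: Ligand charges: each oxalate is −2; each iodide is −1. With an overall charge of −3 the manganese centre must be in the +3 oxidation state. Manganese is a group-7 element; Mn(III) is therefore d⁴. Iodide and oxalate are weak-field ligands for a first-row metal, so the complex is high-spin. The t₂g³e_g¹ (high-spin) configuration has an unevenly filled e_g set; the Jahn–Teller theorem predicts a tetragonal distortion (typically axial elongation) to lift the degeneracy.

[Mn(ox)I4]^3-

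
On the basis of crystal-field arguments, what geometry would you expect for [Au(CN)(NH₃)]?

Ligand charges: each cyanide is −1; ammonia is neutral. With an overall charge of 0 the gold centre must be in the +1 oxidation state.
Group 11 minus oxidation state 1 gives a d¹⁰ configuration.
With 2 monodentate ligands the coordination number is 2.
A d¹⁰ ion with only two ligands adopts a linear arrangement (sp hybridisation; no CFSE preference).

linear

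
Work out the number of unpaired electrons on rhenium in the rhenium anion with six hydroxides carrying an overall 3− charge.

Each hydroxide is −1; balancing the −3 overall charge requires Re(III).
Re sits in group 7, so the d-electron count is 7 − 3 = 4.
The spin state decides the count: a 5d ion has a large Δₒ and is invariably low-spin.
An octahedral low-spin d⁴ ion is t₂g⁴e_g⁰, giving 2 unpaired electrons.

2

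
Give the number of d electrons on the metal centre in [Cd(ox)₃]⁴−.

d10

Ligand charges: each oxalate is −2. With an overall charge of −4 the cadmium centre must be in the +2 oxidation state.
Group 12 minus oxidation state 2 gives a d¹⁰ configuration.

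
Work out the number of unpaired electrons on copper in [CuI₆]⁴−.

Each iodide is −1; balancing the −4 overall charge requires Cu(II).
Copper is a group-11 element; Cu(II) is therefore d⁹.
In an octahedral field the d⁹ configuration is t₂g⁶e_g³ (only one arrangement possible), giving 1 unpaired electron.

1 unpaired electron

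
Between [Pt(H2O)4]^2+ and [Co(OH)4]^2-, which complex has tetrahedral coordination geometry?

For [Pt(H2O)4]^2+: Summing ligand charges against the +2 overall charge gives an oxidation state of +2 for platinum. Pt sits in group 10, so the d-electron count is 10 − 2 = 8. A 5d d⁸ ion has a large crystal-field splitting; square planar leaves the high-energy d_{x²−y²} orbital empty and maximises CFSE. → square planar.
For [Co(OH)4]^2-: Summing ligand charges against the −2 overall charge gives an oxidation state of +2 for cobalt. Group 9 minus oxidation state 2 gives a d⁷ configuration. For a high-spin 3d d⁷ ion with weak-field ligands the small Δₜ gives little square-planar CFSE advantage, so four ligands adopt the sterically favoured tetrahedral geometry. → tetrahedral.

[Co(OH)4]^2-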